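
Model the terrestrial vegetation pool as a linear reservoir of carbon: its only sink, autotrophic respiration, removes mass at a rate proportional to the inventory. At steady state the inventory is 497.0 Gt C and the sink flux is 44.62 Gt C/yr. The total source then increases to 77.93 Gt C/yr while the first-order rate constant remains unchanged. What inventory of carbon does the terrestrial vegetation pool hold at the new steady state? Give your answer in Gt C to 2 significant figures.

Rate constant k = F/M = 44.62 / 497.0 = 0.08978 yr⁻¹.
At the new steady state, source = k·M_new ⇒ M_new = 77.93 / 0.08978 = 868.0 Gt C.
(Equivalently M_new = M × F_new/F_old = 497.0 × 77.93/44.62.)

870 Gt C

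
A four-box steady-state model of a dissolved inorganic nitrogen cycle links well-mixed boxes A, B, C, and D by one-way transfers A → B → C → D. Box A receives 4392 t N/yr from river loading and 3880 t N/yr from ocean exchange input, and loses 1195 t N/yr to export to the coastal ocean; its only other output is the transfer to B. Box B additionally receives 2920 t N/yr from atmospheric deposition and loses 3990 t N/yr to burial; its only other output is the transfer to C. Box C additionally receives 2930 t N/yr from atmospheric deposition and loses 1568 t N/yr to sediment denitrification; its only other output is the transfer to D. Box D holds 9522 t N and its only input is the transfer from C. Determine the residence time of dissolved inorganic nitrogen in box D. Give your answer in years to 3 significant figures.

1.29 yr

Box A: F(A→B) = (4392 + 3880) − 1195 = 7077.0 t N/yr.
Box B: F(B→C) = (7077.0 + 2920) − 3990 = 6007.0 t N/yr.
Box C: F(C→D) = (6007.0 + 2930) − 1568 = 7369.0 t N/yr.
Box D throughput = its input = 7369.0 t N/yr; τ = 9522 / 7369.0 = 1.292 yr.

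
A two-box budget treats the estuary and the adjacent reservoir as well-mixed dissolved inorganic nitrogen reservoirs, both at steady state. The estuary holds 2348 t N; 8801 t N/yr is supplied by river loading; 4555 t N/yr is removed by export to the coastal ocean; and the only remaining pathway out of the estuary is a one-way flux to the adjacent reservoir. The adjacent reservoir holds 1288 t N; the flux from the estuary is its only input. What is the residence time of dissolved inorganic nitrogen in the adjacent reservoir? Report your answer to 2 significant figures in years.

Balance the estuary: ΣF_in = 8801.0 t N/yr.
Flux to the adjacent reservoir = ΣF_in − (4555) = 4246.0 t N/yr.
At steady state the output of the adjacent reservoir equals its input, 4246.0 t N/yr.
τ = M / F = 1288 / 4246.0 = 0.3033 yr.

0.30 yr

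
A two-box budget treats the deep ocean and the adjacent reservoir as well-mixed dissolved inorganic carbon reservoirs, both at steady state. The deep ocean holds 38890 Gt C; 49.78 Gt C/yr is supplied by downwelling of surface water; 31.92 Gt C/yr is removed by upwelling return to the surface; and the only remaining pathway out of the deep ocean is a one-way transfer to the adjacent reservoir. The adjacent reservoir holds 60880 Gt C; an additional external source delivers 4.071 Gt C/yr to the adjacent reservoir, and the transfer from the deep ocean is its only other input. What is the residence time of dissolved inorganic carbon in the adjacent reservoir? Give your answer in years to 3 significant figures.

Balance the deep ocean: ΣF_in = 49.780 Gt C/yr.
Transfer to the adjacent reservoir = ΣF_in − (31.92) = 17.860 Gt C/yr.
Total input to the adjacent reservoir = 17.860 + 4.071 = 21.931 Gt C/yr; at steady state this equals its total output.
τ = M / F = 60880 / 21.931 = 2776 yr.

2780 yr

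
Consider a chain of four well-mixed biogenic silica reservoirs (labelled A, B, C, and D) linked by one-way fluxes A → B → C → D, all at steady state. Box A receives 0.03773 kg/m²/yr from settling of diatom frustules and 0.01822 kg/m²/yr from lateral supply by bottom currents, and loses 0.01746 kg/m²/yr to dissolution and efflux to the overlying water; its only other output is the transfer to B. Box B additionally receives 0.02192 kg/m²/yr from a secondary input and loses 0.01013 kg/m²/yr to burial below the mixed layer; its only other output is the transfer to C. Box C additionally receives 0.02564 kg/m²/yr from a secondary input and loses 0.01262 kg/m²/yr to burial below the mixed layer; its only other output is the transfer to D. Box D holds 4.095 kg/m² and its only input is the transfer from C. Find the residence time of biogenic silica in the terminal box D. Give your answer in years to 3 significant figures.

64.7 yr

Box A: F(A→B) = (0.03773 + 0.01822) − 0.01746 = 0.038490 kg/m²/yr.
Box B: F(B→C) = (0.038490 + 0.02192) − 0.01013 = 0.050280 kg/m²/yr.
Box C: F(C→D) = (0.050280 + 0.02564) − 0.01262 = 0.063300 kg/m²/yr.
Box D throughput = its input = 0.063300 kg/m²/yr; τ = 4.095 / 0.063300 = 64.69 yr.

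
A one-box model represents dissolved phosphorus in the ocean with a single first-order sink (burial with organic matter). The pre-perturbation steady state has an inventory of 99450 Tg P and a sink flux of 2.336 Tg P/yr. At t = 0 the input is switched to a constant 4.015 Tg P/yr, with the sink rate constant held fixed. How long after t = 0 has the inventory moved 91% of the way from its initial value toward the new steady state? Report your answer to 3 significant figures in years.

103000 yr

τ = M₀/F₀ = 99450/2.336 = 42570 yr.
The remaining gap fraction is e^(−t/τ); 91% covered ⇒ e^(−t/τ) = 0.0900.
t = −τ ln(0.0900) = 42570 × 2.408 = 102500 yr.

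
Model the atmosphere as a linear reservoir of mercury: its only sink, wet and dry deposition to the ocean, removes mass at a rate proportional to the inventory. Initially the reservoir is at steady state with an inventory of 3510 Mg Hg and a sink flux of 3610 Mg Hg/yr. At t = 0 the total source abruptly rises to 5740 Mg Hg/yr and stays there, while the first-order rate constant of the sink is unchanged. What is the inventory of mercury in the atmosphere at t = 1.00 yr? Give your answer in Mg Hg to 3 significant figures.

Residence time τ = M₀/F₀ = 0.9723 yr. The eventual steady state is M_∞ = M₀·(F₁/F₀) = 3510 × 5740/3610 = 5581.0 Mg Hg.
The anomaly ΔM(t) = M(t) − M_∞ decays as ΔM₀·e^(−t/τ) with ΔM₀ = 3510 − 5581.0 = −2071 Mg Hg.
At t = 1.00 yr, e^(−t/τ) = e^(−1.028) = 0.3575, so ΔM = −740.5 Mg Hg and M = 5581.0 − 740.5 = 4840.5 Mg Hg.

4840 Mg Hg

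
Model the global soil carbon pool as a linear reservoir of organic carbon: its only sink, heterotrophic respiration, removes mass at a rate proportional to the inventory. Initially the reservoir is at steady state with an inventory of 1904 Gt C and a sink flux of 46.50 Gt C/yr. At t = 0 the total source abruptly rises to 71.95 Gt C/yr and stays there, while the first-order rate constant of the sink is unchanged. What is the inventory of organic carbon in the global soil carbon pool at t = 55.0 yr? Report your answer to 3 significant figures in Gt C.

Residence time τ = M₀/F₀ = 40.95 yr. The eventual steady state is M_∞ = M₀·(F₁/F₀) = 1904 × 71.95/46.50 = 2946.1 Gt C.
The anomaly ΔM(t) = M(t) − M_∞ decays as ΔM₀·e^(−t/τ) with ΔM₀ = 1904 − 2946.1 = −1042 Gt C.
At t = 55.0 yr, e^(−t/τ) = e^(−1.343) = 0.2610, so ΔM = −272.0 Gt C and M = 2946.1 − 272.0 = 2674.1 Gt C.

2670 Gt C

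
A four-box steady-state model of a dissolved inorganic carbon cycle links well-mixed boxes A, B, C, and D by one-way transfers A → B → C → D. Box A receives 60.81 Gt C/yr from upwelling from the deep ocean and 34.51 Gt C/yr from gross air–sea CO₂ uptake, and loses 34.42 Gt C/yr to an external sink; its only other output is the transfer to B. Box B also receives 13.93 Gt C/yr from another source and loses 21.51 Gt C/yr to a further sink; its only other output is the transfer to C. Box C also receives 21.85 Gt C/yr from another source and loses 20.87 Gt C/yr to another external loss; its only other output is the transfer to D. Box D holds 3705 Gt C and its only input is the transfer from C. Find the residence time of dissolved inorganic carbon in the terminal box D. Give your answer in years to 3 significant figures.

Box A: F(A→B) = (60.81 + 34.51) − 34.42 = 60.900 Gt C/yr.
Box B: F(B→C) = (60.900 + 13.93) − 21.51 = 53.320 Gt C/yr.
Box C: F(C→D) = (53.320 + 21.85) − 20.87 = 54.300 Gt C/yr.
Box D throughput = its input = 54.300 Gt C/yr; τ = 3705 / 54.300 = 68.23 yr.

68.2 yr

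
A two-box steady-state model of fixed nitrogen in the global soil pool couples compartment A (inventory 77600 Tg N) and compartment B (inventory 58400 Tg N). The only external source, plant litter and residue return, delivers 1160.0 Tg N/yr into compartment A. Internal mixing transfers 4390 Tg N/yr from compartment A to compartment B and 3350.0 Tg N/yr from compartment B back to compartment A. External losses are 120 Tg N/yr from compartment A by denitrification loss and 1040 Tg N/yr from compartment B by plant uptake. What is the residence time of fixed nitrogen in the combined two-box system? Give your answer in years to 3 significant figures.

Residence time in the combined system uses the total inventory and the total *external* removal — internal exchanges between the two boxes cancel.
M_total = 77600 + 58400 = 136000 Tg N.
ΣF_external_out = 120 + 1040 = 1160.0 Tg N/yr.
τ = M_total / ΣF_ext = 136000 / 1160.0 = 117.2 yr.

117 yr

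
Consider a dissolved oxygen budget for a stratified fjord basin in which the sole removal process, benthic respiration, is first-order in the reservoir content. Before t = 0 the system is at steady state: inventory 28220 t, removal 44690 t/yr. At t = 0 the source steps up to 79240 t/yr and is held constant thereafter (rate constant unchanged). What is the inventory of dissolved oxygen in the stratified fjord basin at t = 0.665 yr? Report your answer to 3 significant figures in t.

Residence time τ = M₀/F₀ = 0.6315 yr. The eventual steady state is M_∞ = M₀·(F₁/F₀) = 28220 × 79240/44690 = 50037 t.
The anomaly ΔM(t) = M(t) − M_∞ decays as ΔM₀·e^(−t/τ) with ΔM₀ = 28220 − 50037 = −21820 t.
At t = 0.665 yr, e^(−t/τ) = e^(−1.053) = 0.3489, so ΔM = −7611 t and M = 50037 − 7611 = 42426 t.

42400 t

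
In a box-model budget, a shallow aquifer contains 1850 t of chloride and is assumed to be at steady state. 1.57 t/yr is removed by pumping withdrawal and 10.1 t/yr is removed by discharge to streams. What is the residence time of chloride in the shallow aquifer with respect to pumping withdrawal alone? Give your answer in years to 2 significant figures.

1200 yr

Residence time with respect to a single sink: τ = M / F_sink.
τ = 1850 / 1.57 = 1178 yr.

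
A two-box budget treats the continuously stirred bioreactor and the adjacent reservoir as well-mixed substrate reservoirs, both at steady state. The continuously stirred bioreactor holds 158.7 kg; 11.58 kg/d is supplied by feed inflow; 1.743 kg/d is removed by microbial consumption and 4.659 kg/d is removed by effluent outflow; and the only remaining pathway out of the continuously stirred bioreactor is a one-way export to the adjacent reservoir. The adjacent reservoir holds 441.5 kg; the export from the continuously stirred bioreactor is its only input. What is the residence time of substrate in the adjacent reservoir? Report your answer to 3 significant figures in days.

85.3 d

Balance the continuously stirred bioreactor: ΣF_in = 11.580 kg/d.
Export to the adjacent reservoir = ΣF_in − (1.743 + 4.659) = 5.1780 kg/d.
At steady state the output of the adjacent reservoir equals its input, 5.1780 kg/d.
τ = M / F = 441.5 / 5.1780 = 85.26 d.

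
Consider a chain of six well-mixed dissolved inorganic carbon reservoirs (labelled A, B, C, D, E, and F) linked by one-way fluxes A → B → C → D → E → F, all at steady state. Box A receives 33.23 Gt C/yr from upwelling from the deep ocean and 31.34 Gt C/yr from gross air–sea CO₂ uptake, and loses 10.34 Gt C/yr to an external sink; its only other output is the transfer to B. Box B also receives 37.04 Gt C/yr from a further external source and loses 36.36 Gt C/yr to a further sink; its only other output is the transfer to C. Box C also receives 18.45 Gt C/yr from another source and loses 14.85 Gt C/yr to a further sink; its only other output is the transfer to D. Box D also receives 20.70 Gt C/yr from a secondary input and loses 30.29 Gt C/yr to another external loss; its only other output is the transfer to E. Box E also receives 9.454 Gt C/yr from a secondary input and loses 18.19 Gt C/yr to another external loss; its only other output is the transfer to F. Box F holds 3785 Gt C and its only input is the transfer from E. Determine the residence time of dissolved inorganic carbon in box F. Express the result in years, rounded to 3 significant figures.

Box A: F(A→B) = (33.23 + 31.34) − 10.34 = 54.230 Gt C/yr.
Box B: F(B→C) = (54.230 + 37.04) − 36.36 = 54.910 Gt C/yr.
Box C: F(C→D) = (54.910 + 18.45) − 14.85 = 58.510 Gt C/yr.
Box D: F(D→E) = (58.510 + 20.70) − 30.29 = 48.920 Gt C/yr.
Box E: F(E→F) = (48.920 + 9.454) − 18.19 = 40.184 Gt C/yr.
Box F throughput = its input = 40.184 Gt C/yr; τ = 3785 / 40.184 = 94.19 yr.

94.2 yr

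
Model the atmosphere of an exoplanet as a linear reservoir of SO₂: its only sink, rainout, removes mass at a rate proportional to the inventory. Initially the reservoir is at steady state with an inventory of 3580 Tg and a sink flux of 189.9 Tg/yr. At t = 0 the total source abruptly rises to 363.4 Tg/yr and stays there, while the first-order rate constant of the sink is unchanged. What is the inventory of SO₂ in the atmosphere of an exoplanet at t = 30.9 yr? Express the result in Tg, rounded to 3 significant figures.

6220 Tg

The sink rate constant is k = F₀/M₀ = 189.9/3580 = 0.05304 yr⁻¹.
Solving dM/dt = F₁ − kM with M(0) = M₀ gives M(t) = F₁/k + (M₀ − F₁/k)·e^(−kt).
F₁/k = 363.4/0.05304 = 6850.8 Tg; kt = 0.05304 × 30.9 = 1.639, e^(−kt) = 0.1942.
M(30.9) = 6850.8 + (3580 − 6850.8) × 0.1942 = 6850.8 − 635.1 = 6215.8 Tg.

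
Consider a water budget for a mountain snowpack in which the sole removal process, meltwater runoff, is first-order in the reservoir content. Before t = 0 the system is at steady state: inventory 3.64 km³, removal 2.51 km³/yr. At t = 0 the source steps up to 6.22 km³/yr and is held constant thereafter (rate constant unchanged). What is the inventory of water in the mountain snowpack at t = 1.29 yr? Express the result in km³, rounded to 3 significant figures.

τ = M₀/F₀ = 3.64/2.51 = 1.450 yr; rate constant k = 1/τ.
New steady state M_∞ = F₁/k = F₁·τ = 6.22 × 1.450 = 9.0202 km³.
M(t) = M_∞ + (M₀ − M_∞)·e^(−t/τ); t/τ = 1.29/1.450 = 0.8895, so e^(−t/τ) = 0.4108.
M(t) = 9.0202 − 5.380 × 0.4108 = 6.8098 km³.

6.81 km³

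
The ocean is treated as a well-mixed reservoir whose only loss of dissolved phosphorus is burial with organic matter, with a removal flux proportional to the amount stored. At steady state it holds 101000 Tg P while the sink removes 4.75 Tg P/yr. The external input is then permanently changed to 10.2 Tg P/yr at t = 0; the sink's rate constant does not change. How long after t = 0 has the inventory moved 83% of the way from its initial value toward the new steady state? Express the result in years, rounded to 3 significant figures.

37700 yr

τ = M₀/F₀ = 101000/4.75 = 21260 yr.
The remaining gap fraction is e^(−t/τ); 83% covered ⇒ e^(−t/τ) = 0.170.
t = −τ ln(0.170) = 21260 × 1.772 = 37680 yr.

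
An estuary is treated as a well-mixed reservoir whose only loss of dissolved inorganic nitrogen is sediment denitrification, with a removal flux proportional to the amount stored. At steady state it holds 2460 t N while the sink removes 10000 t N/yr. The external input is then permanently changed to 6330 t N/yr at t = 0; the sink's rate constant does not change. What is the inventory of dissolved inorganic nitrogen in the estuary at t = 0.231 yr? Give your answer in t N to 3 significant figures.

τ = M₀/F₀ = 2460/10000 = 0.2460 yr; rate constant k = 1/τ.
New steady state M_∞ = F₁/k = F₁·τ = 6330 × 0.2460 = 1557.2 t N.
M(t) = M_∞ + (M₀ − M_∞)·e^(−t/τ); t/τ = 0.231/0.2460 = 0.9390, so e^(−t/τ) = 0.3910.
M(t) = 1557.2 + 902.8 × 0.3910 = 1910.2 t N.

1910 t N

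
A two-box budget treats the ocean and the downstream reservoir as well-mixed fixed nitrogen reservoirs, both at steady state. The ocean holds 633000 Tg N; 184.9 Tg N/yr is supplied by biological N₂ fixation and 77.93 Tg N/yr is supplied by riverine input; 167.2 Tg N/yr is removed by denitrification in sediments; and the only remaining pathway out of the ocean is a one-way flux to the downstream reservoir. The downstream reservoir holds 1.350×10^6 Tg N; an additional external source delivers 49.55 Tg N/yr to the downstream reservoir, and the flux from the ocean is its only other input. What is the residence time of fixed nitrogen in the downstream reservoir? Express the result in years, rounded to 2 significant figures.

9300 yr

Balance the ocean: ΣF_in = 184.9 + 77.93 = 262.83 Tg N/yr.
Flux to the downstream reservoir = ΣF_in − (167.2) = 95.630 Tg N/yr.
Total input to the downstream reservoir = 95.630 + 49.55 = 145.18 Tg N/yr; at steady state this equals its total output.
τ = M / F = 1.350×10^6 / 145.18 = 9299 yr.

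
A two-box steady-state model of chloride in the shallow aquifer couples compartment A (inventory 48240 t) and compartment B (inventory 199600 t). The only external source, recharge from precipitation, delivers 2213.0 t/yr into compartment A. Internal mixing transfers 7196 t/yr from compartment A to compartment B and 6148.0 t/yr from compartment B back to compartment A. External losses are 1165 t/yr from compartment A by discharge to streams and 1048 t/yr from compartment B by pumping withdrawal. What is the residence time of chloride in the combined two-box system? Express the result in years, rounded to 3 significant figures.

Residence time in the combined system uses the total inventory and the total *external* removal — internal exchanges between the two boxes cancel.
M_total = 48240 + 199600 = 247840 t.
ΣF_external_out = 1165 + 1048 = 2213.0 t/yr.
τ = M_total / ΣF_ext = 247840 / 2213.0 = 112.0 yr.

112 yr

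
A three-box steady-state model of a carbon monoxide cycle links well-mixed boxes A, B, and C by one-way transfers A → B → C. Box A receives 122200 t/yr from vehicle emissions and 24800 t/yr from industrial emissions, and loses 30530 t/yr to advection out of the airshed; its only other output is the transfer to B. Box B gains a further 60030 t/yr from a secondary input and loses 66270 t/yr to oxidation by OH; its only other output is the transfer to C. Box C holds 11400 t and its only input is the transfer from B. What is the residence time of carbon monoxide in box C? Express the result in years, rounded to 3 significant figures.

Box A: F(A→B) = (122200 + 24800) − 30530 = 116470 t/yr.
Box B: F(B→C) = (116470 + 60030) − 66270 = 110230 t/yr.
Box C throughput = its input = 110230 t/yr; τ = 11400 / 110230 = 0.1034 yr.

0.103 yr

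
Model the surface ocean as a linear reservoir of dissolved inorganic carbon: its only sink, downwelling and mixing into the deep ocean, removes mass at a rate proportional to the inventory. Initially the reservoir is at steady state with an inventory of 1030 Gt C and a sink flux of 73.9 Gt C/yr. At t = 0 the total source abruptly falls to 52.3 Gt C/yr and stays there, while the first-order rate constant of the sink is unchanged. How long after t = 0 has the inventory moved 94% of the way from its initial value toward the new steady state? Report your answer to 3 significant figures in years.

τ = M₀/F₀ = 1030/73.9 = 13.94 yr.
The remaining gap fraction is e^(−t/τ); 94% covered ⇒ e^(−t/τ) = 0.0600.
t = −τ ln(0.0600) = 13.94 × 2.813 = 39.21 yr.

39.2 yr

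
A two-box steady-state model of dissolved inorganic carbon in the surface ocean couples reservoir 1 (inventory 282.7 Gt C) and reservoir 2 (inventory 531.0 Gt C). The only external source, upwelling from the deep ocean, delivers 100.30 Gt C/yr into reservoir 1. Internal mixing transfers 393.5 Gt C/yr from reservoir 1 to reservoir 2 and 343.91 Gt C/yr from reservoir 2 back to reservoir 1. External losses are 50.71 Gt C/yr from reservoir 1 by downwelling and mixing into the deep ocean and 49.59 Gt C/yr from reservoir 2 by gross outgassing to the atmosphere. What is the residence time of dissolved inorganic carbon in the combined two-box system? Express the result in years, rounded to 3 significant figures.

Residence time in the combined system uses the total inventory and the total *external* removal — internal exchanges between the two boxes cancel.
M_total = 282.7 + 531.0 = 813.70 Gt C.
ΣF_external_out = 50.71 + 49.59 = 100.30 Gt C/yr.
τ = M_total / ΣF_ext = 813.70 / 100.30 = 8.113 yr.

8.11 yr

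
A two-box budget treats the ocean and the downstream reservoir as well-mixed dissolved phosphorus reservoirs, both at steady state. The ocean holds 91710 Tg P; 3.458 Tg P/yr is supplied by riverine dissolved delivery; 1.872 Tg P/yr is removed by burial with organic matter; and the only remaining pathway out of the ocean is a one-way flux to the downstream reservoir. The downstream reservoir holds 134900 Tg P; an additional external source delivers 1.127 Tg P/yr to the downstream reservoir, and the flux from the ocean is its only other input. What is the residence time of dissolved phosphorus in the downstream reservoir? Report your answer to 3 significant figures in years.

Balance the ocean: ΣF_in = 3.4580 Tg P/yr.
Flux to the downstream reservoir = ΣF_in − (1.872) = 1.5860 Tg P/yr.
Total input to the downstream reservoir = 1.5860 + 1.127 = 2.7130 Tg P/yr; at steady state this equals its total output.
τ = M / F = 134900 / 2.7130 = 49720 yr.

49700 yr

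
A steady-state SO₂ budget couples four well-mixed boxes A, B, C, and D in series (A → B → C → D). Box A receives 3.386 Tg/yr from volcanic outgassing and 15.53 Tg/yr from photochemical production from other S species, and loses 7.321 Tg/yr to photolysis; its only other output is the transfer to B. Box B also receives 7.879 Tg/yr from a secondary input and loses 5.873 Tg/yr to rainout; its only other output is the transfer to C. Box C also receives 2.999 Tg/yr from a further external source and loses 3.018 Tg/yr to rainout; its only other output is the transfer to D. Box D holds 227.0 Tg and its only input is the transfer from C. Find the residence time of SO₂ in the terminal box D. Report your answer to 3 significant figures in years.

Box A: F(A→B) = (3.386 + 15.53) − 7.321 = 11.595 Tg/yr.
Box B: F(B→C) = (11.595 + 7.879) − 5.873 = 13.601 Tg/yr.
Box C: F(C→D) = (13.601 + 2.999) − 3.018 = 13.582 Tg/yr.
Box D throughput = its input = 13.582 Tg/yr; τ = 227.0 / 13.582 = 16.71 yr.

16.7 yr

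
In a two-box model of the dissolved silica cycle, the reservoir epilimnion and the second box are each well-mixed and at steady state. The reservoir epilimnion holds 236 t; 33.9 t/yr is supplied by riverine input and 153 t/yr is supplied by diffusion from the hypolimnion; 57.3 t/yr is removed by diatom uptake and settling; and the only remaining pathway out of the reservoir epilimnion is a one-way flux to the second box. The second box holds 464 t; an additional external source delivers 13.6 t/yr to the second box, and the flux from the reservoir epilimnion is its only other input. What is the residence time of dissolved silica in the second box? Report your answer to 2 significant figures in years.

Balance the reservoir epilimnion: ΣF_in = 33.9 + 153 = 186.90 t/yr.
Flux to the second box = ΣF_in − (57.3) = 129.60 t/yr.
Total input to the second box = 129.60 + 13.6 = 143.20 t/yr; at steady state this equals its total output.
τ = M / F = 464 / 143.20 = 3.240 yr.

3.2 yr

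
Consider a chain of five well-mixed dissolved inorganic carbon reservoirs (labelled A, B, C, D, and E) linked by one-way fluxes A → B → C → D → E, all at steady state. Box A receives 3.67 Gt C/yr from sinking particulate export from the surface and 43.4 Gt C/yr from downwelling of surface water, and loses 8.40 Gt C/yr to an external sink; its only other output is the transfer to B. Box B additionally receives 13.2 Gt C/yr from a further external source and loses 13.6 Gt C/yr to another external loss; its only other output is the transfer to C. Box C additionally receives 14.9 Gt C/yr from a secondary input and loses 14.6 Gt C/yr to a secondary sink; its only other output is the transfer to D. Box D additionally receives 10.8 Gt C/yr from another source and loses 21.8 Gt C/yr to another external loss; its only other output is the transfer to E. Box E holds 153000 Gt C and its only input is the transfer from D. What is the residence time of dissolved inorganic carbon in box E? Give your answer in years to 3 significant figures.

Box A: F(A→B) = (3.67 + 43.4) − 8.40 = 38.670 Gt C/yr.
Box B: F(B→C) = (38.670 + 13.2) − 13.6 = 38.270 Gt C/yr.
Box C: F(C→D) = (38.270 + 14.9) − 14.6 = 38.570 Gt C/yr.
Box D: F(D→E) = (38.570 + 10.8) − 21.8 = 27.570 Gt C/yr.
Box E throughput = its input = 27.570 Gt C/yr; τ = 153000 / 27.570 = 5550 yr.

5550 yr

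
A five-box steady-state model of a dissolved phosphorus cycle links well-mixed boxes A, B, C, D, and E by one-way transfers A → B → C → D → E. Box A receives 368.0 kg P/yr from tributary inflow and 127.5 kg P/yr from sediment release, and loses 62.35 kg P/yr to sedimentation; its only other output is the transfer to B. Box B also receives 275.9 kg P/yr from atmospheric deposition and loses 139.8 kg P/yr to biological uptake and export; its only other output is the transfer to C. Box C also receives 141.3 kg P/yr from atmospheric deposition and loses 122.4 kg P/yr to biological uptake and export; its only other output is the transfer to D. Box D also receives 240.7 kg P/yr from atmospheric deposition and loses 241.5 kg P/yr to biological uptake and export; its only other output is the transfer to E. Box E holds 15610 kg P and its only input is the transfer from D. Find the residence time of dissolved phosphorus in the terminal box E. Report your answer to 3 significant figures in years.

26.6 yr

Box A: F(A→B) = (368.0 + 127.5) − 62.35 = 433.15 kg P/yr.
Box B: F(B→C) = (433.15 + 275.9) − 139.8 = 569.25 kg P/yr.
Box C: F(C→D) = (569.25 + 141.3) − 122.4 = 588.15 kg P/yr.
Box D: F(D→E) = (588.15 + 240.7) − 241.5 = 587.35 kg P/yr.
Box E throughput = its input = 587.35 kg P/yr; τ = 15610 / 587.35 = 26.58 yr.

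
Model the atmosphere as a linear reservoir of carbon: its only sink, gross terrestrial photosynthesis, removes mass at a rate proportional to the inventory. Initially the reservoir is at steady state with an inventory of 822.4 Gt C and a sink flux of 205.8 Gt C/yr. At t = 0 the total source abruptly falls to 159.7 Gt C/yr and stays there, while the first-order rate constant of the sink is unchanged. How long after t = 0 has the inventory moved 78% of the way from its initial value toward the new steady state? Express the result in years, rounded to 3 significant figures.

τ = M₀/F₀ = 822.4/205.8 = 3.996 yr.
The remaining gap fraction is e^(−t/τ); 78% covered ⇒ e^(−t/τ) = 0.220.
t = −τ ln(0.220) = 3.996 × 1.514 = 6.051 yr.

6.05 yr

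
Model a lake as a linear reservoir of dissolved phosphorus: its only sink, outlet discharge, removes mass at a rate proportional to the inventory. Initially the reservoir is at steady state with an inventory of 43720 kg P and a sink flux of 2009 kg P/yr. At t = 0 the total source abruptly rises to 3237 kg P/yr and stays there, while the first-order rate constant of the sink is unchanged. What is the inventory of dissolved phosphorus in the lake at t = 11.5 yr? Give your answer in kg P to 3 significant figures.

54700 kg P

Residence time τ = M₀/F₀ = 21.76 yr. The eventual steady state is M_∞ = M₀·(F₁/F₀) = 43720 × 3237/2009 = 70444 kg P.
The anomaly ΔM(t) = M(t) − M_∞ decays as ΔM₀·e^(−t/τ) with ΔM₀ = 43720 − 70444 = −26720 kg P.
At t = 11.5 yr, e^(−t/τ) = e^(−0.5284) = 0.5895, so ΔM = −15750 kg P and M = 70444 − 15750 = 54690 kg P.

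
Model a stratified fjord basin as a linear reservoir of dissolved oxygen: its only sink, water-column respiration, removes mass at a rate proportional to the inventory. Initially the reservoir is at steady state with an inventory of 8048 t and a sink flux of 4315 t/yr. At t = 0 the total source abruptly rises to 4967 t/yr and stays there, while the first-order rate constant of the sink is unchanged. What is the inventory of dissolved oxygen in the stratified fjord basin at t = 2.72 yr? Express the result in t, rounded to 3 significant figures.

8980 t

τ = M₀/F₀ = 8048/4315 = 1.865 yr; rate constant k = 1/τ.
New steady state M_∞ = F₁/k = F₁·τ = 4967 × 1.865 = 9264.1 t.
M(t) = M_∞ + (M₀ − M_∞)·e^(−t/τ); t/τ = 2.72/1.865 = 1.458, so e^(−t/τ) = 0.2326.
M(t) = 9264.1 − 1216 × 0.2326 = 8981.2 t.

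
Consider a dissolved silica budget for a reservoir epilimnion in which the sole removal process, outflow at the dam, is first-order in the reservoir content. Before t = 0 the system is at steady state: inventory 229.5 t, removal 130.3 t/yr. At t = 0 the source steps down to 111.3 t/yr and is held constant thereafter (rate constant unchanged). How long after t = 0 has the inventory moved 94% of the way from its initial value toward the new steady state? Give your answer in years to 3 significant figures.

4.96 yr

τ = M₀/F₀ = 229.5/130.3 = 1.761 yr.
The remaining gap fraction is e^(−t/τ); 94% covered ⇒ e^(−t/τ) = 0.0600.
t = −τ ln(0.0600) = 1.761 × 2.813 = 4.955 yr.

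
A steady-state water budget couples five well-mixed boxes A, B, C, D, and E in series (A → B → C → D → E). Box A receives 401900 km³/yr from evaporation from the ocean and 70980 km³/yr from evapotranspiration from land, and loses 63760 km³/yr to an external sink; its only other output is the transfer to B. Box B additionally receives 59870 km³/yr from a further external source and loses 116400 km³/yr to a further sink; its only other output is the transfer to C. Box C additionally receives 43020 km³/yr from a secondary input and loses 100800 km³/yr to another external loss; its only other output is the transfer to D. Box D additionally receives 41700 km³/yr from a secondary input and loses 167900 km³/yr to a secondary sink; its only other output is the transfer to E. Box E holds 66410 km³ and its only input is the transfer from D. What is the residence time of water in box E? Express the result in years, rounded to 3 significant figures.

0.394 yr

Box A: F(A→B) = (401900 + 70980) − 63760 = 409120 km³/yr.
Box B: F(B→C) = (409120 + 59870) − 116400 = 352590 km³/yr.
Box C: F(C→D) = (352590 + 43020) − 100800 = 294810 km³/yr.
Box D: F(D→E) = (294810 + 41700) − 167900 = 168610 km³/yr.
Box E throughput = its input = 168610 km³/yr; τ = 66410 / 168610 = 0.3939 yr.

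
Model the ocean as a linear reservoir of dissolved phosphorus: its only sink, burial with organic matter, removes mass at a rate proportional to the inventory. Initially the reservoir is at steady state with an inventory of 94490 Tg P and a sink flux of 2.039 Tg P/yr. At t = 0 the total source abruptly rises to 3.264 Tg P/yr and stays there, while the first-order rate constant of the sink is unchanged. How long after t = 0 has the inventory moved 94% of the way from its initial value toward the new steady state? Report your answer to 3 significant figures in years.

130000 yr

τ = M₀/F₀ = 94490/2.039 = 46340 yr.
The remaining gap fraction is e^(−t/τ); 94% covered ⇒ e^(−t/τ) = 0.0600.
t = −τ ln(0.0600) = 46340 × 2.813 = 130400 yr.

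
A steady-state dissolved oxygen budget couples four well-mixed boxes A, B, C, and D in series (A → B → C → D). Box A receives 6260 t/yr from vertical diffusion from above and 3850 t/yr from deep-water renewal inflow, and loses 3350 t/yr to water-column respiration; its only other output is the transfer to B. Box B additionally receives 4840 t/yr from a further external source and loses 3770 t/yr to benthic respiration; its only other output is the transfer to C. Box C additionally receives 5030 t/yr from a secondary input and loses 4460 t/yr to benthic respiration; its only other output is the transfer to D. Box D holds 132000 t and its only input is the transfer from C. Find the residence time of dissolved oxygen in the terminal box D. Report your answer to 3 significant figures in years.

Box A: F(A→B) = (6260 + 3850) − 3350 = 6760.0 t/yr.
Box B: F(B→C) = (6760.0 + 4840) − 3770 = 7830.0 t/yr.
Box C: F(C→D) = (7830.0 + 5030) − 4460 = 8400.0 t/yr.
Box D throughput = its input = 8400.0 t/yr; τ = 132000 / 8400.0 = 15.71 yr.

15.7 yr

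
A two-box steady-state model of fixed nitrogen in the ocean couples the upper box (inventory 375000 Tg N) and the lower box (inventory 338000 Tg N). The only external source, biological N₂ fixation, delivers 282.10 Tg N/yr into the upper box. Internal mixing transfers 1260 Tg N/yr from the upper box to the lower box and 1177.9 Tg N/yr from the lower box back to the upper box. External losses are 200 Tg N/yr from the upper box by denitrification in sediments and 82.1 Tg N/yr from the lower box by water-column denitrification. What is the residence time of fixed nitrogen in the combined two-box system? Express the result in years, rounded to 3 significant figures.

For the system as a whole, the A↔B exchange is internal and contributes nothing to the throughput; only the external sinks remove mass.
M_total = 375000 + 338000 = 713000 Tg N.
ΣF_external_out = 200 + 82.1 = 282.10 Tg N/yr.
τ = M_total / ΣF_ext = 713000 / 282.10 = 2527 yr.

2530 yr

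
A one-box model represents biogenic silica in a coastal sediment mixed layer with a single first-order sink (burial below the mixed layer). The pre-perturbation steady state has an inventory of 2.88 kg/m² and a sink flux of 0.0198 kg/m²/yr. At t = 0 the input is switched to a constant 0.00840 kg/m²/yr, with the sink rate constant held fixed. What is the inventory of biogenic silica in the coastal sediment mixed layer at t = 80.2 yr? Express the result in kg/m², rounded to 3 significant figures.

τ = M₀/F₀ = 2.88/0.0198 = 145.5 yr; rate constant k = 1/τ.
New steady state M_∞ = F₁/k = F₁·τ = 0.00840 × 145.5 = 1.2218 kg/m².
M(t) = M_∞ + (M₀ − M_∞)·e^(−t/τ); t/τ = 80.2/145.5 = 0.5514, so e^(−t/τ) = 0.5762.
M(t) = 1.2218 + 1.658 × 0.5762 = 2.1772 kg/m².

2.18 kg/m²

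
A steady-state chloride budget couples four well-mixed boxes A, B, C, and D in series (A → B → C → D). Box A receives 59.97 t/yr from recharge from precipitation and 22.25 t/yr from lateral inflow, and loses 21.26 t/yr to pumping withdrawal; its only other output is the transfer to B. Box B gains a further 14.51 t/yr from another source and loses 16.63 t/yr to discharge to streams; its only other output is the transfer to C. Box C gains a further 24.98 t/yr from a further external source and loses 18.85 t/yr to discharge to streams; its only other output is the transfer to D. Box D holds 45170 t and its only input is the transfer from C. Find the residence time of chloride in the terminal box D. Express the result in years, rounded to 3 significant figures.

695 yr

Box A: F(A→B) = (59.97 + 22.25) − 21.26 = 60.960 t/yr.
Box B: F(B→C) = (60.960 + 14.51) − 16.63 = 58.840 t/yr.
Box C: F(C→D) = (58.840 + 24.98) − 18.85 = 64.970 t/yr.
Box D throughput = its input = 64.970 t/yr; τ = 45170 / 64.970 = 695.2 yr.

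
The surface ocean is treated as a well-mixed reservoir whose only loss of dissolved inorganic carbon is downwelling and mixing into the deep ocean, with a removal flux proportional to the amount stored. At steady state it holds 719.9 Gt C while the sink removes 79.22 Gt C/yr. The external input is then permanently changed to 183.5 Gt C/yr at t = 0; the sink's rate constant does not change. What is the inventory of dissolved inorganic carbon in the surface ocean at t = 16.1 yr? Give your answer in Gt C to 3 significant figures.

The sink rate constant is k = F₀/M₀ = 79.22/719.9 = 0.1100 yr⁻¹.
Solving dM/dt = F₁ − kM with M(0) = M₀ gives M(t) = F₁/k + (M₀ − F₁/k)·e^(−kt).
F₁/k = 183.5/0.1100 = 1667.5 Gt C; kt = 0.1100 × 16.1 = 1.772, e^(−kt) = 0.1700.
M(16.1) = 1667.5 + (719.9 − 1667.5) × 0.1700 = 1667.5 − 161.1 = 1506.4 Gt C.

1510 Gt C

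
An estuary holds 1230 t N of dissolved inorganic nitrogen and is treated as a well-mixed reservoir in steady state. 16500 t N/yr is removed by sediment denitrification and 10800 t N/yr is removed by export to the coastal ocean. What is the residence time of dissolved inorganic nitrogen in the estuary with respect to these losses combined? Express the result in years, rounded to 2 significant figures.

Total removal = 16500 + 10800 = 27300 t N/yr.
τ = M / ΣF_out = 1230 / 27300 = 0.04505 yr.

0.045 yr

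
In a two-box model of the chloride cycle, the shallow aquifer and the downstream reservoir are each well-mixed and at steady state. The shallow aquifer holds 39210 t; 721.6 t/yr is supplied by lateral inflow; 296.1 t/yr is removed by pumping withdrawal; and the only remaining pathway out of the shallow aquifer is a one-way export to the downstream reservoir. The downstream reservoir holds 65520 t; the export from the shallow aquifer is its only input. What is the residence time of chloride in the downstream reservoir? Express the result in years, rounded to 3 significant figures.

Balance the shallow aquifer: ΣF_in = 721.60 t/yr.
Export to the downstream reservoir = ΣF_in − (296.1) = 425.50 t/yr.
At steady state the output of the downstream reservoir equals its input, 425.50 t/yr.
τ = M / F = 65520 / 425.50 = 154.0 yr.

154 yr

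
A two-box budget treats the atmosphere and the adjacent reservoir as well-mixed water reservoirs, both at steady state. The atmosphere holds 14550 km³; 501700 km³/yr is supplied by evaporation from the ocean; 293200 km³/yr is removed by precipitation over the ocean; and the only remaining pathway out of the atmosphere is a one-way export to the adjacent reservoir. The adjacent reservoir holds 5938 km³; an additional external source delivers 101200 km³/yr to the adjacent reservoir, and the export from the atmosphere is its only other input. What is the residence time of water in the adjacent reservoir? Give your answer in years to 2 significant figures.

0.019 yr

Balance the atmosphere: ΣF_in = 501700 km³/yr.
Export to the adjacent reservoir = ΣF_in − (293200) = 208500 km³/yr.
Total input to the adjacent reservoir = 208500 + 101200 = 309700 km³/yr; at steady state this equals its total output.
τ = M / F = 5938 / 309700 = 0.01917 yr.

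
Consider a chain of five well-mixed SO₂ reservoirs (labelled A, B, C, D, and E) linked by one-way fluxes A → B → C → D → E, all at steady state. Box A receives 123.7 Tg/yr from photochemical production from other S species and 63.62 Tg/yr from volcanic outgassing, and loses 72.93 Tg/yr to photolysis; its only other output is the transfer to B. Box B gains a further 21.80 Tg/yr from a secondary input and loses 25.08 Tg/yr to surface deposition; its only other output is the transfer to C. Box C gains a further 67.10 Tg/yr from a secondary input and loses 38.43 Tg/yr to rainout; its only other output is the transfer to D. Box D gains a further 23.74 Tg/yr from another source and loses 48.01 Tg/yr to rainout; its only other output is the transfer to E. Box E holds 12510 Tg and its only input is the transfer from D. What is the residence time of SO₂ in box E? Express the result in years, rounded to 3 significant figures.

108 yr

Box A: F(A→B) = (123.7 + 63.62) − 72.93 = 114.39 Tg/yr.
Box B: F(B→C) = (114.39 + 21.80) − 25.08 = 111.11 Tg/yr.
Box C: F(C→D) = (111.11 + 67.10) − 38.43 = 139.78 Tg/yr.
Box D: F(D→E) = (139.78 + 23.74) − 48.01 = 115.51 Tg/yr.
Box E throughput = its input = 115.51 Tg/yr; τ = 12510 / 115.51 = 108.3 yr.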